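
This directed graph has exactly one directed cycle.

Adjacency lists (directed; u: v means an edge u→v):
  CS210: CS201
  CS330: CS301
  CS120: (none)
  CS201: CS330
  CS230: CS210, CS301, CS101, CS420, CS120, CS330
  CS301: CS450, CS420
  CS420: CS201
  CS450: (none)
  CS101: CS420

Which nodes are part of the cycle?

CS201, CS301, CS330, CS420

DFS with gray/black marking from CS301:
CS301 gray
  CS450 gray
  CS450 black
  CS420 gray
    CS201 gray
      CS330 gray
        CS330→CS301: CS301 is gray → back edge
Back edge closes the cycle CS301 → CS420 → CS201 → CS330 → CS301; its vertices are {CS201, CS301, CS330, CS420}.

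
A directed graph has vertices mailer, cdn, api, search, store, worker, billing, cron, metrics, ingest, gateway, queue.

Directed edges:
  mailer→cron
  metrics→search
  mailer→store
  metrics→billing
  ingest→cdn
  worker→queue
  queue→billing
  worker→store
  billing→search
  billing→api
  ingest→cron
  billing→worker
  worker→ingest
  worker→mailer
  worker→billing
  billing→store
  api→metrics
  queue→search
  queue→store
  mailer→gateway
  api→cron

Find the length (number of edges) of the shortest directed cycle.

For each vertex v, BFS finds the shortest path from v back to v.
The shortest such closed walk is worker → billing → worker, length 2.

2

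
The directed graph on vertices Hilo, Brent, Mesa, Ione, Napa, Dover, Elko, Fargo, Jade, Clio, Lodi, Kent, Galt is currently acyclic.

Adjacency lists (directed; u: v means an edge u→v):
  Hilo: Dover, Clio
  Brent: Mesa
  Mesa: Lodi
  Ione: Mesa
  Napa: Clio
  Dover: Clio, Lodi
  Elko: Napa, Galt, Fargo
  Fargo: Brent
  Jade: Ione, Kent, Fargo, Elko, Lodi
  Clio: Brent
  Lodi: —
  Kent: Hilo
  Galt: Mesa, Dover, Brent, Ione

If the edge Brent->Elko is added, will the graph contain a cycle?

Yes

Adding Brent→Elko creates a cycle iff Elko can already reach Brent.
Path from Elko: Elko → Fargo → Brent.
So Elko → … → Brent → Elko is a cycle.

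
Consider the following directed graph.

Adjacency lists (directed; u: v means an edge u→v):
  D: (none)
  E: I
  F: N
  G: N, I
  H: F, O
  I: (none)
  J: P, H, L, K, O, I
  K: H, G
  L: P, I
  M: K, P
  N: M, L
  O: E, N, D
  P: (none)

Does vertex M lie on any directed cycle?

M is on a cycle iff M can reach itself via ≥1 edge.
M → K → G → N → M — yes.

Yes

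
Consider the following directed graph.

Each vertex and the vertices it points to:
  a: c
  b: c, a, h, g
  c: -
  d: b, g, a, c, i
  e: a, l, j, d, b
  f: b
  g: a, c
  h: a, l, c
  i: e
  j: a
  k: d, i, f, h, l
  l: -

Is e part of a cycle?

Yes

e is on a cycle iff e can reach itself via ≥1 edge.
e → d → i → e — yes.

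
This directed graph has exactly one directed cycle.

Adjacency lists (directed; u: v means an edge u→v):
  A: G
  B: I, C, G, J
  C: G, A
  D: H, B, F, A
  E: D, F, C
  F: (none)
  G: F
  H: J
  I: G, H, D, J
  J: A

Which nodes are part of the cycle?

DFS with gray/black marking from D:
D gray
  H gray
    J gray
      A gray
        G gray
          F gray
          F black
        G black
      A black
    J black
  H black
  B gray
    I gray
      I→G: G black — skip
      I→H: H black — skip
      I→D: D is gray → back edge
Back edge closes the cycle D → B → I → D; its vertices are {B, D, I}.

B, D, I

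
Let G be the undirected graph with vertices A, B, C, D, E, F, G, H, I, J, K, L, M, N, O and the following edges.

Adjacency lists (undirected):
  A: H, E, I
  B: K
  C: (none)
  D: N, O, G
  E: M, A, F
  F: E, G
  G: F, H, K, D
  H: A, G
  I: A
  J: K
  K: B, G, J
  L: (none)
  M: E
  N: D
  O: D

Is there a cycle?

DFS, tracking each vertex's parent; an edge to a visited non-parent vertex closes a cycle.
Start from D:
visit D (parent –)
  visit N (parent D)
    N–D: parent, skip
  visit O (parent D)
    O–D: parent, skip
  visit G (parent D)
    visit F (parent G)
      visit E (parent F)
        visit M (parent E)
          M–E: parent, skip
        visit A (parent E)
          visit H (parent A)
            H–A: parent, skip
            H–G: G visited and ≠ parent → cycle
Cycle: G – F – E – A – H – G.

Yes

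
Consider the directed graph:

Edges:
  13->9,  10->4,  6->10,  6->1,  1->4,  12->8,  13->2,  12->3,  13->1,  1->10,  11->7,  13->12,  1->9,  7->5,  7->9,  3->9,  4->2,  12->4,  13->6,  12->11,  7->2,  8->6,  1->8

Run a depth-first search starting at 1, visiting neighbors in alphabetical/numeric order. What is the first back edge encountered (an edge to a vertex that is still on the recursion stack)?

DFS from 1 (visiting neighbors in alphabetical/numeric order); mark gray on enter, black on exit:
1 gray
  4 gray
    2 gray
    2 black
  4 black
  8 gray
    6 gray
      6→1: 1 is gray → back edge
First back edge: 6 → 1.

6→1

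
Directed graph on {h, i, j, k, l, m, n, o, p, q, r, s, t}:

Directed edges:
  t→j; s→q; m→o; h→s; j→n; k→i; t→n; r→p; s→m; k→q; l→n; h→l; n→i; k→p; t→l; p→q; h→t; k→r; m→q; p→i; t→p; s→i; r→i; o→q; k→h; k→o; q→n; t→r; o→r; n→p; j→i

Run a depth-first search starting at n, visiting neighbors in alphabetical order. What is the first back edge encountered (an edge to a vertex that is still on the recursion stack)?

q->n

DFS from n (visiting neighbors in alphabetical order); mark gray on enter, black on exit:
n gray
  i gray
  i black
  p gray
    p→i: i black — skip
    q gray
      q→n: n is gray → back edge
First back edge: q → n.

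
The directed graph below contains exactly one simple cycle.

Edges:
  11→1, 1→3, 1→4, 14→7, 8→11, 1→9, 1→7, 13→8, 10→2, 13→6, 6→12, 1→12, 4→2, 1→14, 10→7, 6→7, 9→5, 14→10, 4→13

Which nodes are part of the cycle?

1, 4, 8, 11, 13

DFS with gray/black marking from 1:
1 gray
  9 gray
    5 gray
    5 black
  9 black
  7 gray
  7 black
  4 gray
    13 gray
      6 gray
        12 gray
        12 black
        6→7: 7 black — skip
      6 black
      8 gray
        11 gray
          11→1: 1 is gray → back edge
Back edge closes the cycle 1 → 4 → 13 → 8 → 11 → 1; its vertices are {1, 4, 8, 11, 13}.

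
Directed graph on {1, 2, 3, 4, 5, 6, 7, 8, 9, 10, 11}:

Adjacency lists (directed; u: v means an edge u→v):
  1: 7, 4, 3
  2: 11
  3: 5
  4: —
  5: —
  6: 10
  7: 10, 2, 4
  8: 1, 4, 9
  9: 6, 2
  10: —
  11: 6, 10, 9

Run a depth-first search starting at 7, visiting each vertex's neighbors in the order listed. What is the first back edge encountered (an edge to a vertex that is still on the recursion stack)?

9→2

DFS from 7 (visiting each vertex's neighbors in the order listed); mark gray on enter, black on exit:
7 gray
  10 gray
  10 black
  2 gray
    11 gray
      6 gray
        6→10: 10 black — skip
      6 black
      11→10: 10 black — skip
      9 gray
        9→6: 6 black — skip
        9→2: 2 is gray → back edge
First back edge: 9 → 2.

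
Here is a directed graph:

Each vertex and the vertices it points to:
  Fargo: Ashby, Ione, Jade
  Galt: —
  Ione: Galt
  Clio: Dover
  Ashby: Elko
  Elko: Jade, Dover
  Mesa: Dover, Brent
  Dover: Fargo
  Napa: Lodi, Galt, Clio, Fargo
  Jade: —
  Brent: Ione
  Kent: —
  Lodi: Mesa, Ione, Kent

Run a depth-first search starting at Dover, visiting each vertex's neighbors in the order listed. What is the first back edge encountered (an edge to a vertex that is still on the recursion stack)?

Elko->Dover

DFS from Dover (visiting each vertex's neighbors in the order listed); mark gray on enter, black on exit:
Dover gray
  Fargo gray
    Ashby gray
      Elko gray
        Jade gray
        Jade black
        Elko→Dover: Dover is gray → back edge
First back edge: Elko → Dover.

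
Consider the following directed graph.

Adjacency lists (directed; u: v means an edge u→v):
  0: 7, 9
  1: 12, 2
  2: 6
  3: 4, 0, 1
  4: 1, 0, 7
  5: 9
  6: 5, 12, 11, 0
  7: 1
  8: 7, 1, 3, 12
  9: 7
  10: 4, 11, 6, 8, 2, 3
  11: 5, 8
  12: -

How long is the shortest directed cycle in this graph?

For each vertex v, BFS finds the shortest path from v back to v.
The shortest such closed walk is 2 → 6 → 0 → 7 → 1 → 2, length 5.

5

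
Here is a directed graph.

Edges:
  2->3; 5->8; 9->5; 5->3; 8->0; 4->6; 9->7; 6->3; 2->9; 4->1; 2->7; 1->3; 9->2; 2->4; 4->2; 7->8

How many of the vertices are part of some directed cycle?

3

A vertex is on a directed cycle iff it belongs to a strongly connected component of size ≥ 2 (or has a self-loop).
The vertices on cycles are {2, 4, 9} — 3 in total.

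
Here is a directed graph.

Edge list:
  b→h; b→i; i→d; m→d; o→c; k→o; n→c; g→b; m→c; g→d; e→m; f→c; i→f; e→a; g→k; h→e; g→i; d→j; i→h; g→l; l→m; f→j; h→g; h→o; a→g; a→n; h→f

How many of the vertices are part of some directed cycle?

A vertex is on a directed cycle iff it belongs to a strongly connected component of size ≥ 2 (or has a self-loop).
The vertices on cycles are {a, b, e, g, h, i} — 6 in total.

6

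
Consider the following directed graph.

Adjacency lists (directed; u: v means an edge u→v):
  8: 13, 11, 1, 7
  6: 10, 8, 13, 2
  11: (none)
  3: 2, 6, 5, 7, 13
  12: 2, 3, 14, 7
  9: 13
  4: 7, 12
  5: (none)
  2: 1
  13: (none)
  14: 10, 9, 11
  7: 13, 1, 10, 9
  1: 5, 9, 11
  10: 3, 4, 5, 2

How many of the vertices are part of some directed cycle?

8

A vertex is on a directed cycle iff it belongs to a strongly connected component of size ≥ 2 (or has a self-loop).
The vertices on cycles are {3, 4, 6, 7, 8, 10, 12, 14} — 8 in total.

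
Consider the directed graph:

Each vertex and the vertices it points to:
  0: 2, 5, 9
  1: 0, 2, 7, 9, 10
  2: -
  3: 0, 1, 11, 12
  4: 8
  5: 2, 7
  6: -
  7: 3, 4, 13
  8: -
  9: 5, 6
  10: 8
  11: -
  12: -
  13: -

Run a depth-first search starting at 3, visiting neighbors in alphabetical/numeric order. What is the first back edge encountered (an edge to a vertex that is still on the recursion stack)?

7->3

DFS from 3 (visiting neighbors in alphabetical/numeric order); mark gray on enter, black on exit:
3 gray
  0 gray
    2 gray
    2 black
    5 gray
      5→2: 2 black — skip
      7 gray
        7→3: 3 is gray → back edge
First back edge: 7 → 3.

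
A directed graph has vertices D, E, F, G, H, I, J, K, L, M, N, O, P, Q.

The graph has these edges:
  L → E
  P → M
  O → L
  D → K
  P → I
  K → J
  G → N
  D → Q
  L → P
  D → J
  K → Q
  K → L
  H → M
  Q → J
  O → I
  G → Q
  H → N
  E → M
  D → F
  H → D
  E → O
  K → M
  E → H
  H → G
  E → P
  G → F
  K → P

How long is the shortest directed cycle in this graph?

3

For each vertex v, BFS finds the shortest path from v back to v.
The shortest such closed walk is L → E → O → L, length 3.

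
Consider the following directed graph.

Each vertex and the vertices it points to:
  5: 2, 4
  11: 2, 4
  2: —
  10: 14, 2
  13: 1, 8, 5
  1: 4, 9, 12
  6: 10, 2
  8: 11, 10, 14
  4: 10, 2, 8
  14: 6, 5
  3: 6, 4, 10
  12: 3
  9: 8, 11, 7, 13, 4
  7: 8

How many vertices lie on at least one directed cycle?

10

A vertex is on a directed cycle iff it belongs to a strongly connected component of size ≥ 2 (or has a self-loop).
The vertices on cycles are {1, 4, 5, 6, 8, 9, 10, 11, 13, 14} — 10 in total.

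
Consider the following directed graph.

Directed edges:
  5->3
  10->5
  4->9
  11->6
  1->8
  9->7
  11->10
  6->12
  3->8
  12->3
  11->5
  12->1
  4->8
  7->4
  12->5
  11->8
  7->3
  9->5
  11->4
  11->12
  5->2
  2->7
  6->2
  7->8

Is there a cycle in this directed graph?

Yes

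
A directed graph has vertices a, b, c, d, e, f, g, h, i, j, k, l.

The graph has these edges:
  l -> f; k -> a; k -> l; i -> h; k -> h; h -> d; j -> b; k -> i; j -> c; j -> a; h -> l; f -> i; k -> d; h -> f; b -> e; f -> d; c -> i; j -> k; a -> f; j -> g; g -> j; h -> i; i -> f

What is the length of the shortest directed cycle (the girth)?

For each vertex v, BFS finds the shortest path from v back to v.
The shortest such closed walk is j → g → j, length 2.

2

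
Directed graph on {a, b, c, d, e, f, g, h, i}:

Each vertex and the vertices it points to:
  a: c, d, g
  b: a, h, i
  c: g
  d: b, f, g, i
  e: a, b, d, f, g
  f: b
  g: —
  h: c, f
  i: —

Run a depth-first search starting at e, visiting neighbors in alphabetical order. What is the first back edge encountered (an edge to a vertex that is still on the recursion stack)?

b→a

DFS from e (visiting neighbors in alphabetical order); mark gray on enter, black on exit:
e gray
  a gray
    c gray
      g gray
      g black
    c black
    d gray
      b gray
        b→a: a is gray → back edge
First back edge: b → a.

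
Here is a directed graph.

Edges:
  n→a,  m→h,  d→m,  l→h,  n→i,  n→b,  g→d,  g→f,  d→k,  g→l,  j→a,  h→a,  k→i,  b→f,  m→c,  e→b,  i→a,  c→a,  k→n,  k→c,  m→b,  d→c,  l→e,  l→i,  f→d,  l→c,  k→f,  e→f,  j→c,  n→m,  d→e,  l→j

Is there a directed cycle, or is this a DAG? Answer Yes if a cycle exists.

Yes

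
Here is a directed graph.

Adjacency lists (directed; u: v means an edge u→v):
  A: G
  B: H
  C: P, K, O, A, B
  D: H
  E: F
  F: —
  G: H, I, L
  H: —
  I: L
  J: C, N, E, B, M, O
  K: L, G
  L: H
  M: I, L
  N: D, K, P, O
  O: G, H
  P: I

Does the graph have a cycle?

No

DFS with white/gray/black marking, starting from G:
G gray
  H gray
  H black
  I gray
    L gray
      L→H: H black — skip
    L black
  I black
  G→L: L black — skip
G black
A gray
  A→G: G black — skip
A black
B gray
  B→H: H black — skip
B black
C gray
  P gray
    P→I: I black — skip
  P black
  K gray
    K→L: L black — skip
    K→G: G black — skip
  K black
  O gray
    O→G: G black — skip
    O→H: H black — skip
  O black
  C→A: A black — skip
  C→B: B black — skip
C black
D gray
  D→H: H black — skip
D black
E gray
  F gray
  F black
E black
J gray
  J→C: C black — skip
  N gray
    N→D: D black — skip
    N→K: K black — skip
    N→P: P black — skip
    N→O: O black — skip
  N black
  J→E: E black — skip
  J→B: B black — skip
  M gray
    M→I: I black — skip
    M→L: L black — skip
  M black
  J→O: O black — skip
J black
Every edge goes to a white or black vertex — no back edge, so the graph is acyclic.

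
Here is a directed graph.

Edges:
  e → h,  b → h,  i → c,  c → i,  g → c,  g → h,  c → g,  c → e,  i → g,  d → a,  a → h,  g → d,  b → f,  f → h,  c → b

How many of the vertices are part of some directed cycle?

3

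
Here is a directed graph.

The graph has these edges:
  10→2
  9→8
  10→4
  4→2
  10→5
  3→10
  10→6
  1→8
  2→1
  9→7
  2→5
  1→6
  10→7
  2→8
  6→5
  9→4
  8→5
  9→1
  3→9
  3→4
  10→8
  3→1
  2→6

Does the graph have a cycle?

No

DFS with white/gray/black marking, starting from 4:
4 gray
  2 gray
    6 gray
      5 gray
      5 black
    6 black
    1 gray
      1→6: 6 black — skip
      8 gray
        8→5: 5 black — skip
      8 black
    1 black
    2→5: 5 black — skip
    2→8: 8 black — skip
  2 black
4 black
7 gray
7 black
9 gray
  9→7: 7 black — skip
  9→1: 1 black — skip
  9→4: 4 black — skip
  9→8: 8 black — skip
9 black
10 gray
  10→7: 7 black — skip
  10→8: 8 black — skip
  10→2: 2 black — skip
  10→5: 5 black — skip
  10→4: 4 black — skip
  10→6: 6 black — skip
10 black
3 gray
  3→10: 10 black — skip
  3→4: 4 black — skip
  3→1: 1 black — skip
  3→9: 9 black — skip
3 black
Every edge goes to a white or black vertex — no back edge, so the graph is acyclic.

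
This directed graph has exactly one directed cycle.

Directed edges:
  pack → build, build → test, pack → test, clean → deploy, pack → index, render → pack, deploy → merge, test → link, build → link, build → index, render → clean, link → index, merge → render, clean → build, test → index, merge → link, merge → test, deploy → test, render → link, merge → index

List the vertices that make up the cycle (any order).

DFS with gray/black marking from render:
render gray
  link gray
    index gray
    index black
  link black
  pack gray
    pack→index: index black — skip
    build gray
      build→link: link black — skip
      test gray
        test→index: index black — skip
        test→link: link black — skip
      test black
      build→index: index black — skip
    build black
    pack→test: test black — skip
  pack black
  clean gray
    clean→build: build black — skip
    deploy gray
      merge gray
        merge→link: link black — skip
        merge→index: index black — skip
        merge→test: test black — skip
        merge→render: render is gray → back edge
Back edge closes the cycle render → clean → deploy → merge → render; its vertices are {clean, merge, deploy, render}.

clean, merge, deploy, render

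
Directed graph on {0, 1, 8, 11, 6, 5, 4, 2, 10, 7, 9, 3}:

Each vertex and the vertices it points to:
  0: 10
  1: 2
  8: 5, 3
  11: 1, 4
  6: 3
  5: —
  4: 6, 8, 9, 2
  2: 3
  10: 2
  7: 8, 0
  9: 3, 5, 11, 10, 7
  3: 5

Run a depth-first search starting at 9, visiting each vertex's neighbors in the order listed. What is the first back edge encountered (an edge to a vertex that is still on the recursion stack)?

4->9

DFS from 9 (visiting each vertex's neighbors in the order listed); mark gray on enter, black on exit:
9 gray
  3 gray
    5 gray
    5 black
  3 black
  9→5: 5 black — skip
  11 gray
    1 gray
      2 gray
        2→3: 3 black — skip
      2 black
    1 black
    4 gray
      6 gray
        6→3: 3 black — skip
      6 black
      8 gray
        8→5: 5 black — skip
        8→3: 3 black — skip
      8 black
      4→9: 9 is gray → back edge
First back edge: 4 → 9.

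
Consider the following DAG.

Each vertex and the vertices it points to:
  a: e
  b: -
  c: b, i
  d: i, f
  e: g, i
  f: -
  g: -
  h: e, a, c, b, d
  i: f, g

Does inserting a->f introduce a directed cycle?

Adding a→f creates a cycle iff f can already reach a.
Explore from f: no path reaches a. The graph stays acyclic.

No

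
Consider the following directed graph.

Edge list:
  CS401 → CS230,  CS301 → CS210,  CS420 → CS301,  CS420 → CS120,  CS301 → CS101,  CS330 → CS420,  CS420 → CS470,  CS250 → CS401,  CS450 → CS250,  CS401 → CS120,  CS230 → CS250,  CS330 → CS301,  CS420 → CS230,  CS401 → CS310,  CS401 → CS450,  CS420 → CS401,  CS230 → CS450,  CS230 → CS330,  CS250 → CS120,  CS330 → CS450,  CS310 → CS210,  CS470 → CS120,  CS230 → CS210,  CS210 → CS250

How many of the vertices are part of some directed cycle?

9

A vertex is on a directed cycle iff it belongs to a strongly connected component of size ≥ 2 (or has a self-loop).
The vertices on cycles are {CS210, CS230, CS250, CS301, CS310, CS330, CS401, CS420, CS450} — 9 in total.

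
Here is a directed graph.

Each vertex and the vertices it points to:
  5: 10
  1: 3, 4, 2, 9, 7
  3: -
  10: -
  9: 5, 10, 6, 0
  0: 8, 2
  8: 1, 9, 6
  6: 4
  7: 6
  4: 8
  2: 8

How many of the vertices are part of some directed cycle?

8

A vertex is on a directed cycle iff it belongs to a strongly connected component of size ≥ 2 (or has a self-loop).
The vertices on cycles are {0, 1, 2, 4, 6, 7, 8, 9} — 8 in total.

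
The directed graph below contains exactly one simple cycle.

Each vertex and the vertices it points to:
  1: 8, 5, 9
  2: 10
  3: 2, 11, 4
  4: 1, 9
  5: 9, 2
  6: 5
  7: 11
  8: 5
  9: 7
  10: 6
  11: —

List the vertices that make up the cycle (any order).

2, 5, 6, 10

DFS with gray/black marking from 2:
2 gray
  10 gray
    6 gray
      5 gray
        9 gray
          7 gray
            11 gray
            11 black
          7 black
        9 black
        5→2: 2 is gray → back edge
Back edge closes the cycle 2 → 10 → 6 → 5 → 2; its vertices are {2, 5, 6, 10}.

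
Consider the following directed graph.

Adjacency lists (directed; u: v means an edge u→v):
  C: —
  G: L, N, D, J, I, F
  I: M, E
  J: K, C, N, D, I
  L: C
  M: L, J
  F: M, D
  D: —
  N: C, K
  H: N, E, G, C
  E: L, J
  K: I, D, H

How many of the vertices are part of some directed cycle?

9

A vertex is on a directed cycle iff it belongs to a strongly connected component of size ≥ 2 (or has a self-loop).
The vertices on cycles are {E, F, G, H, I, J, K, M, N} — 9 in total.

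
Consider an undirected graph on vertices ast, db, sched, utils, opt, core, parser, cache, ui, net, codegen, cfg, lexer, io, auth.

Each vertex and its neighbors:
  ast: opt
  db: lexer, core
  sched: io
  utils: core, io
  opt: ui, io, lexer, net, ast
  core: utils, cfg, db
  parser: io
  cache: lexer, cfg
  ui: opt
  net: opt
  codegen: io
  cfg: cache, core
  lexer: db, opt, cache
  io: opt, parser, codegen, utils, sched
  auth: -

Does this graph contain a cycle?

Yes

DFS, tracking each vertex's parent; an edge to a visited non-parent vertex closes a cycle.
Start from utils:
visit utils (parent –)
  visit core (parent utils)
    core–utils: parent, skip
    visit cfg (parent core)
      visit cache (parent cfg)
        visit lexer (parent cache)
          visit db (parent lexer)
            db–lexer: parent, skip
            db–core: core visited and ≠ parent → cycle
Cycle: core – cfg – cache – lexer – db – core.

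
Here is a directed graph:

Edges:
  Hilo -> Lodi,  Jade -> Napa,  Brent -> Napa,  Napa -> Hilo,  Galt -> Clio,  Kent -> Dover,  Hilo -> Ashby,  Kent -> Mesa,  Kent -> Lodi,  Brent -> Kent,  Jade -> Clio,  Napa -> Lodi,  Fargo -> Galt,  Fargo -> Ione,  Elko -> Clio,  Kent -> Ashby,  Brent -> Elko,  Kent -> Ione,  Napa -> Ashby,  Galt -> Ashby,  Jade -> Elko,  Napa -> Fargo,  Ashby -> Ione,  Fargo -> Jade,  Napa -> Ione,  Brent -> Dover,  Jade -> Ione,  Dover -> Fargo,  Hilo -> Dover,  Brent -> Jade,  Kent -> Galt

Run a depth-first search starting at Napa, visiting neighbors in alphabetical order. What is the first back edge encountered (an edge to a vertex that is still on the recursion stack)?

DFS from Napa (visiting neighbors in alphabetical order); mark gray on enter, black on exit:
Napa gray
  Ashby gray
    Ione gray
    Ione black
  Ashby black
  Fargo gray
    Galt gray
      Galt→Ashby: Ashby black — skip
      Clio gray
      Clio black
    Galt black
    Fargo→Ione: Ione black — skip
    Jade gray
      Jade→Clio: Clio black — skip
      Elko gray
        Elko→Clio: Clio black — skip
      Elko black
      Jade→Ione: Ione black — skip
      Jade→Napa: Napa is gray → back edge
First back edge: Jade → Napa.

Jade→Napa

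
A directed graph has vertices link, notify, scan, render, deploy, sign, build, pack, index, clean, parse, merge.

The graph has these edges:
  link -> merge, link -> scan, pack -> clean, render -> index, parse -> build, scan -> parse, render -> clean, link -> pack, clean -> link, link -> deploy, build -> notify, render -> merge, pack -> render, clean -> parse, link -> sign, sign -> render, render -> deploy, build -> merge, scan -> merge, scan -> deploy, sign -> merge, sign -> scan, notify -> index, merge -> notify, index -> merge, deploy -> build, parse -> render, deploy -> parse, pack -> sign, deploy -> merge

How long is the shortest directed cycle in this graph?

3

For each vertex v, BFS finds the shortest path from v back to v.
The shortest such closed walk is link → pack → clean → link, length 3.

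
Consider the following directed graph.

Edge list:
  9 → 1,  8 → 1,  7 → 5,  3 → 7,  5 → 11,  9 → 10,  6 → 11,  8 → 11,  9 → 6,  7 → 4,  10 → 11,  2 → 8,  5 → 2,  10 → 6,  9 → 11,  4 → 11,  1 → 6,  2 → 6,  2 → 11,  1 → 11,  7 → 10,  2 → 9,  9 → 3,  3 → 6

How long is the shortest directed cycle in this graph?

5

For each vertex v, BFS finds the shortest path from v back to v.
The shortest such closed walk is 7 → 5 → 2 → 9 → 3 → 7, length 5.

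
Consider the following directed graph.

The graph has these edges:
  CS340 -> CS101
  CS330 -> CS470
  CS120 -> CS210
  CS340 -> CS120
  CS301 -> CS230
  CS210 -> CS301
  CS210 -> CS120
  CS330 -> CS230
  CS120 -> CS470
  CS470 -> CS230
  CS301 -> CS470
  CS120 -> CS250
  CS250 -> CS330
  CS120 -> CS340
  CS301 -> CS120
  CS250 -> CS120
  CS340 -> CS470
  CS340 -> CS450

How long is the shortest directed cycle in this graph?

2

For each vertex v, BFS finds the shortest path from v back to v.
The shortest such closed walk is CS250 → CS120 → CS250, length 2.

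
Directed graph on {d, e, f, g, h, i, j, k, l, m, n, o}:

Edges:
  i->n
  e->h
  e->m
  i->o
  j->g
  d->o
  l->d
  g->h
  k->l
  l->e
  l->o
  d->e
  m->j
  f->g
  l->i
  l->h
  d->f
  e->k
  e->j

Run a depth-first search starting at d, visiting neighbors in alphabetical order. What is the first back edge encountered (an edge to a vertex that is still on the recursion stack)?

l->d

DFS from d (visiting neighbors in alphabetical order); mark gray on enter, black on exit:
d gray
  e gray
    h gray
    h black
    j gray
      g gray
        g→h: h black — skip
      g black
    j black
    k gray
      l gray
        l→d: d is gray → back edge
First back edge: l → d.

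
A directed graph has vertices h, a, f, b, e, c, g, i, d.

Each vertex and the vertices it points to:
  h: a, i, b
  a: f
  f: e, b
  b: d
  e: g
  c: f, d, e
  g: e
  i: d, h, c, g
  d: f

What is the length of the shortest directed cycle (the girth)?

For each vertex v, BFS finds the shortest path from v back to v.
The shortest such closed walk is i → h → i, length 2.

2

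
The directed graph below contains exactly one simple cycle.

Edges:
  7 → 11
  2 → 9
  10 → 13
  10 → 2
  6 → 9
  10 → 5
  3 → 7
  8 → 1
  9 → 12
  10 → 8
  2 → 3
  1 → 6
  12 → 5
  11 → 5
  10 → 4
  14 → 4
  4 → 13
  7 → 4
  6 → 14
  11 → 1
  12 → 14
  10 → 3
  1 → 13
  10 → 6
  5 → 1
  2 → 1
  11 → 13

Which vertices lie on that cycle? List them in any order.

DFS with gray/black marking from 6:
6 gray
  9 gray
    12 gray
      14 gray
        4 gray
          13 gray
          13 black
        4 black
      14 black
      5 gray
        1 gray
          1→6: 6 is gray → back edge
Back edge closes the cycle 6 → 9 → 12 → 5 → 1 → 6; its vertices are {1, 5, 6, 9, 12}.

1, 5, 6, 9, 12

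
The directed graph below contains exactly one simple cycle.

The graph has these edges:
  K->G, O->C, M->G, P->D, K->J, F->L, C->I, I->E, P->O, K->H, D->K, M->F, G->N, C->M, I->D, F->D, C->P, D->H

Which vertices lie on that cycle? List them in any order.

C, O, P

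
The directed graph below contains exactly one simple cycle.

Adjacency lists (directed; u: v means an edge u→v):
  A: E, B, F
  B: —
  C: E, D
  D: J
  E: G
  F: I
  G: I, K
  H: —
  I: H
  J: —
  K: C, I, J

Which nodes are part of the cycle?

C, E, G, K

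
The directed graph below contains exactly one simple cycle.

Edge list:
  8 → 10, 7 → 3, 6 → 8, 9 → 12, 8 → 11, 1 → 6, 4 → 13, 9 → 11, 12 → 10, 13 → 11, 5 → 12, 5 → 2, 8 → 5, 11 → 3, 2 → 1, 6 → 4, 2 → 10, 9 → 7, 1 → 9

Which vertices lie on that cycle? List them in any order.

1, 2, 5, 6, 8

DFS with gray/black marking from 1:
1 gray
  6 gray
    4 gray
      13 gray
        11 gray
          3 gray
          3 black
        11 black
      13 black
    4 black
    8 gray
      8→11: 11 black — skip
      10 gray
      10 black
      5 gray
        2 gray
          2→10: 10 black — skip
          2→1: 1 is gray → back edge
Back edge closes the cycle 1 → 6 → 8 → 5 → 2 → 1; its vertices are {1, 2, 5, 6, 8}.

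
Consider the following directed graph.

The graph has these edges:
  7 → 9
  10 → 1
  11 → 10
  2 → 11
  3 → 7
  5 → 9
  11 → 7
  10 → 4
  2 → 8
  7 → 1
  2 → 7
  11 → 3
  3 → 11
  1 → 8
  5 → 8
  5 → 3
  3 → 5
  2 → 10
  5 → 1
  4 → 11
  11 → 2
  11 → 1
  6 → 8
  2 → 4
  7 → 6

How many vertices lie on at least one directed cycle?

A vertex is on a directed cycle iff it belongs to a strongly connected component of size ≥ 2 (or has a self-loop).
The vertices on cycles are {2, 3, 4, 5, 10, 11} — 6 in total.

6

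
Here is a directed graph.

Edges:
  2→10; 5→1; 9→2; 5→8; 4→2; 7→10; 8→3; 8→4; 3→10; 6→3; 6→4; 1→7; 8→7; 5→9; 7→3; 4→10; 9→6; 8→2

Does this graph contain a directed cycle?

DFS with white/gray/black marking, starting from 7:
7 gray
  10 gray
  10 black
  3 gray
    3→10: 10 black — skip
  3 black
7 black
1 gray
  1→7: 7 black — skip
1 black
2 gray
  2→10: 10 black — skip
2 black
4 gray
  4→2: 2 black — skip
  4→10: 10 black — skip
4 black
5 gray
  8 gray
    8→3: 3 black — skip
    8→7: 7 black — skip
    8→2: 2 black — skip
    8→4: 4 black — skip
  8 black
  5→1: 1 black — skip
  9 gray
    6 gray
      6→3: 3 black — skip
      6→4: 4 black — skip
    6 black
    9→2: 2 black — skip
  9 black
5 black
Every edge goes to a white or black vertex — no back edge, so the graph is acyclic.

No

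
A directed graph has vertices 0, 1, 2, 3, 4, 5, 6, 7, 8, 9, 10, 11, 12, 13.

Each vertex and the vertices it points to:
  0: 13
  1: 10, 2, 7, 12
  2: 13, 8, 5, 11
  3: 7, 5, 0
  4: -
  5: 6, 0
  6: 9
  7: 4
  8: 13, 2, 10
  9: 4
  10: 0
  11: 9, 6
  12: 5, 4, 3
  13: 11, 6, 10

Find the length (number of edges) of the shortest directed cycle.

2

For each vertex v, BFS finds the shortest path from v back to v.
The shortest such closed walk is 2 → 8 → 2, length 2.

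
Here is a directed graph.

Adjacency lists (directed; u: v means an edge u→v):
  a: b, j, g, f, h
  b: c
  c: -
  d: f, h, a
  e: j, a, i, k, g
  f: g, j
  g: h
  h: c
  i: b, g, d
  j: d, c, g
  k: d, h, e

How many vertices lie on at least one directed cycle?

6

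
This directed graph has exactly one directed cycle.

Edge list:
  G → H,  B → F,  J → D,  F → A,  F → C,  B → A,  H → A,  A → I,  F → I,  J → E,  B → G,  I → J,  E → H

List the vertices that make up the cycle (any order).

A, E, H, I, J

DFS with gray/black marking from I:
I gray
  J gray
    E gray
      H gray
        A gray
          A→I: I is gray → back edge
Back edge closes the cycle I → J → E → H → A → I; its vertices are {A, E, H, I, J}.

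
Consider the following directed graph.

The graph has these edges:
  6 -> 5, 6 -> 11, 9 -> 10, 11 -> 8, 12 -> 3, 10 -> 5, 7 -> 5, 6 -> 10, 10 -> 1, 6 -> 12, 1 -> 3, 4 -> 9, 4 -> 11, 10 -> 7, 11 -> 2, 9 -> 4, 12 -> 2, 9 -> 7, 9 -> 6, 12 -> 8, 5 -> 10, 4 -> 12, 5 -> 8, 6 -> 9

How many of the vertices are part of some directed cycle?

6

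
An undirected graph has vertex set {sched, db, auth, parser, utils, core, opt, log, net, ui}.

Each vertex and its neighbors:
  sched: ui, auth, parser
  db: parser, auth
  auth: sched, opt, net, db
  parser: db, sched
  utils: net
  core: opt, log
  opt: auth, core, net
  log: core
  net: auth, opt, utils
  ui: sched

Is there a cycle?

Yes

DFS, tracking each vertex's parent; an edge to a visited non-parent vertex closes a cycle.
Start from ui:
visit ui (parent –)
  visit sched (parent ui)
    sched–ui: parent, skip
    visit auth (parent sched)
      auth–sched: parent, skip
      visit opt (parent auth)
        opt–auth: parent, skip
        visit core (parent opt)
          core–opt: parent, skip
          visit log (parent core)
            log–core: parent, skip
        visit net (parent opt)
          net–auth: auth visited and ≠ parent → cycle
Cycle: auth – opt – net – auth.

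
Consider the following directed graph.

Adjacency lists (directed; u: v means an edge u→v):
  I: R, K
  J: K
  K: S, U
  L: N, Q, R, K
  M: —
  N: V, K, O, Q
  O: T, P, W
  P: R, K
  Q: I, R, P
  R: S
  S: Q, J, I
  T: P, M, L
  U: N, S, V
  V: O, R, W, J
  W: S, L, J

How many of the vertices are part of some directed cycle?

A vertex is on a directed cycle iff it belongs to a strongly connected component of size ≥ 2 (or has a self-loop).
The vertices on cycles are {I, J, K, L, N, O, P, Q, R, S, T, U, V, W} — 14 in total.

14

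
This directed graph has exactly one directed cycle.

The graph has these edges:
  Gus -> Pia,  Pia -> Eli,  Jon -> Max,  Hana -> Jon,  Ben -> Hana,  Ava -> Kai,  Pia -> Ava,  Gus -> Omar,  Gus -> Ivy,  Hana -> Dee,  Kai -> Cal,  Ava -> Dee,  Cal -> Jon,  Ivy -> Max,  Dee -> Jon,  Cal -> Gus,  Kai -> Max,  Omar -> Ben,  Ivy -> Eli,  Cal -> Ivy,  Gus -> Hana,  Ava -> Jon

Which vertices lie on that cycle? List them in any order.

Ava, Cal, Gus, Kai, Pia

DFS with gray/black marking from Gus:
Gus gray
  Pia gray
    Eli gray
    Eli black
    Ava gray
      Kai gray
        Cal gray
          Ivy gray
            Ivy→Eli: Eli black — skip
            Max gray
            Max black
          Ivy black
          Jon gray
            Jon→Max: Max black — skip
          Jon black
          Cal→Gus: Gus is gray → back edge
Back edge closes the cycle Gus → Pia → Ava → Kai → Cal → Gus; its vertices are {Ava, Cal, Gus, Kai, Pia}.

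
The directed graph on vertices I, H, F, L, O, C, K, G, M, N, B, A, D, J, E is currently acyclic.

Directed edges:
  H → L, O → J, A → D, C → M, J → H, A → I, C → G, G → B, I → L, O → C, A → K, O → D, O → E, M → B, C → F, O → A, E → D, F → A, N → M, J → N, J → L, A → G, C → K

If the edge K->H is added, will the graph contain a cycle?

No

Adding K→H creates a cycle iff H can already reach K.
Explore from H: no path reaches K. The graph stays acyclic.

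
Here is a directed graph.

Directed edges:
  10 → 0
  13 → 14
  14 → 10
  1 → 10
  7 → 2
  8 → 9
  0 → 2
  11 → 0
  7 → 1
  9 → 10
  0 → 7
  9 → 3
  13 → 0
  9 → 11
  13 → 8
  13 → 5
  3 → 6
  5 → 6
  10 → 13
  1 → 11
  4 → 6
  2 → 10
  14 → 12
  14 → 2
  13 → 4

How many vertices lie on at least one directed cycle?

10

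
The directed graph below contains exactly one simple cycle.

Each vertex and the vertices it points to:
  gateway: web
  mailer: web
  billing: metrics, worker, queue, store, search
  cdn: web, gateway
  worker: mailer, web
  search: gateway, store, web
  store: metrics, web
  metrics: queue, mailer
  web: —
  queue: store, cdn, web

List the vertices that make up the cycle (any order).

DFS with gray/black marking from metrics:
metrics gray
  queue gray
    store gray
      store→metrics: metrics is gray → back edge
Back edge closes the cycle metrics → queue → store → metrics; its vertices are {queue, store, metrics}.

queue, store, metrics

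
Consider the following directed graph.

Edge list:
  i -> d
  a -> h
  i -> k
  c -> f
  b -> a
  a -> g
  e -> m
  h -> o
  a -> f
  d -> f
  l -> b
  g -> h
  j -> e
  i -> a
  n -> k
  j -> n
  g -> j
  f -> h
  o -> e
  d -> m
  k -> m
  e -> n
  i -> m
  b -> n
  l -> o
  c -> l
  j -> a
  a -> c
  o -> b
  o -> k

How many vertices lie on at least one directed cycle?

9

A vertex is on a directed cycle iff it belongs to a strongly connected component of size ≥ 2 (or has a self-loop).
The vertices on cycles are {a, b, c, f, g, h, j, l, o} — 9 in total.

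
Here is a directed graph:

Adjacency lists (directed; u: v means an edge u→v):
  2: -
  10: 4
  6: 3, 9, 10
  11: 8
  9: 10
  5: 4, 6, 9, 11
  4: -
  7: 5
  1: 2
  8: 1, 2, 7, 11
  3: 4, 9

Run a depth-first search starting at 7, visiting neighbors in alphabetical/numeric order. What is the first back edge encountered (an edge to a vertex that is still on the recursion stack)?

8->7

DFS from 7 (visiting neighbors in alphabetical/numeric order); mark gray on enter, black on exit:
7 gray
  5 gray
    4 gray
    4 black
    6 gray
      3 gray
        3→4: 4 black — skip
        9 gray
          10 gray
            10→4: 4 black — skip
          10 black
        9 black
      3 black
      6→9: 9 black — skip
      6→10: 10 black — skip
    6 black
    5→9: 9 black — skip
    11 gray
      8 gray
        1 gray
          2 gray
          2 black
        1 black
        8→2: 2 black — skip
        8→7: 7 is gray → back edge
First back edge: 8 → 7.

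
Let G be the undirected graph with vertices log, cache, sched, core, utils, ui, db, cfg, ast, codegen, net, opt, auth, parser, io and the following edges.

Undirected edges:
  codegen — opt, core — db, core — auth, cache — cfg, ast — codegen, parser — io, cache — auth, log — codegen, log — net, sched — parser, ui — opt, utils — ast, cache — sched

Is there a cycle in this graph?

No

DFS, tracking each vertex's parent; an edge to a visited non-parent vertex closes a cycle.
Start from utils:
visit utils (parent –)
  visit ast (parent utils)
    ast–utils: parent, skip
    visit codegen (parent ast)
      visit log (parent codegen)
        log–codegen: parent, skip
        visit net (parent log)
          net–log: parent, skip
      codegen–ast: parent, skip
      visit opt (parent codegen)
        visit ui (parent opt)
          ui–opt: parent, skip
        opt–codegen: parent, skip
visit cache (parent –)
  visit sched (parent cache)
    sched–cache: parent, skip
    visit parser (parent sched)
      visit io (parent parser)
        io–parser: parent, skip
      parser–sched: parent, skip
  visit auth (parent cache)
    visit core (parent auth)
      core–auth: parent, skip
      visit db (parent core)
        db–core: parent, skip
    auth–cache: parent, skip
  visit cfg (parent cache)
    cfg–cache: parent, skip
No non-parent visited neighbor found — the graph is a forest.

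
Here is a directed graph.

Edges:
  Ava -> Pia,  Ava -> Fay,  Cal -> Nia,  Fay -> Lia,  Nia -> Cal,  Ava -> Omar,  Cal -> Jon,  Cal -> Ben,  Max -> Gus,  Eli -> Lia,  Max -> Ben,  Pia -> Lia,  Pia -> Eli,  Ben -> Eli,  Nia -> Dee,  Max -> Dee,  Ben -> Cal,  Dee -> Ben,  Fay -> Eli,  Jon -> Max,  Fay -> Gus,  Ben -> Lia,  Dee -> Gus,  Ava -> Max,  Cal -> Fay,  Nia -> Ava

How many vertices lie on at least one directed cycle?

A vertex is on a directed cycle iff it belongs to a strongly connected component of size ≥ 2 (or has a self-loop).
The vertices on cycles are {Ava, Ben, Cal, Dee, Jon, Max, Nia} — 7 in total.

7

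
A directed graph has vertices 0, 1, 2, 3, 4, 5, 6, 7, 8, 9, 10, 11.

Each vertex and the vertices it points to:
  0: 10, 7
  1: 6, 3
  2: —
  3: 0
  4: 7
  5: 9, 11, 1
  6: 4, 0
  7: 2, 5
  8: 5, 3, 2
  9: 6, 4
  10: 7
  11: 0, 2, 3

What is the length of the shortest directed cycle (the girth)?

4

For each vertex v, BFS finds the shortest path from v back to v.
The shortest such closed walk is 5 → 11 → 0 → 7 → 5, length 4.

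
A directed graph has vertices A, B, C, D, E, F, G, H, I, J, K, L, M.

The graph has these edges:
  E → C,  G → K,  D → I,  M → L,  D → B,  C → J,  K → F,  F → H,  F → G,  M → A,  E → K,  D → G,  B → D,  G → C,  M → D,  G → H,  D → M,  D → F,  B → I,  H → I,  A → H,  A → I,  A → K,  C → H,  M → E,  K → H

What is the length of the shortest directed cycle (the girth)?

2

For each vertex v, BFS finds the shortest path from v back to v.
The shortest such closed walk is D → B → D, length 2.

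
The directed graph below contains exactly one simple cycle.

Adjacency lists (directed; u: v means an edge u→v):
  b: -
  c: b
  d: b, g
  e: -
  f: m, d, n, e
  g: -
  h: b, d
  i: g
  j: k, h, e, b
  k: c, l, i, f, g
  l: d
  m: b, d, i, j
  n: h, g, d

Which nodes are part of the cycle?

DFS with gray/black marking from j:
j gray
  k gray
    c gray
      b gray
      b black
    c black
    l gray
      d gray
        d→b: b black — skip
        g gray
        g black
      d black
    l black
    i gray
      i→g: g black — skip
    i black
    f gray
      m gray
        m→b: b black — skip
        m→d: d black — skip
        m→i: i black — skip
        m→j: j is gray → back edge
Back edge closes the cycle j → k → f → m → j; its vertices are {f, j, k, m}.

f, j, k, m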